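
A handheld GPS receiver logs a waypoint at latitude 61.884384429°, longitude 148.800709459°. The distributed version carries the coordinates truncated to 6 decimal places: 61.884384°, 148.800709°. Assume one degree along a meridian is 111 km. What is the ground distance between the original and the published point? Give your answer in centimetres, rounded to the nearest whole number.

Δlat = 61.884384429 − 61.884384 = +0.000000429°; Δlon = 148.800709459 − 148.800709 = +0.000000459°.
North–south shift: 0.000000429 × 111000 = 0.047619 m.
E–W at 61.8844°: 0.000000459° × 111000 × cos 61.8844° = 0.000000459 × 111000 × 0.4713 ≈ 0.0240098 m.
Hypotenuse of the two orthogonal shifts: √(0.047619² + 0.0240098²) = 0.0533296 m.
That is 0.0533296 m = 5.333 cm.

5 centimetres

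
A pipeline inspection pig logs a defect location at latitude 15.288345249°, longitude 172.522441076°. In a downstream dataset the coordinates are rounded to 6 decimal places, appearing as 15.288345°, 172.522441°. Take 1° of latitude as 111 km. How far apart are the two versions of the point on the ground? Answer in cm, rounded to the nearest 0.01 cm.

Δlat = 15.288345249 − 15.288345 = +0.000000249°; Δlon = 172.522441076 − 172.522441 = +0.000000076°.
North–south shift: 0.000000249 × 111000 = 0.027639 m.
East–west at this latitude: 0.000000076° × 111000 × cos 15.2883° ≈ 0.000000076 × 107072 = 0.00813746 m.
Distance: √(0.027639² + 0.00813746²) ≈ 0.028812 m.
That is 0.028812 m = 2.8812 cm.

2.88 cm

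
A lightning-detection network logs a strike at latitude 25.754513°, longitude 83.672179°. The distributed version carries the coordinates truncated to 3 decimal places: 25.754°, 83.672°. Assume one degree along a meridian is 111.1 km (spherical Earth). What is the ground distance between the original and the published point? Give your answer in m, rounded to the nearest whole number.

The latitude changed by +0.000513° and the longitude by +0.000179°.
N–S: 0.000513° × 111100 m/° = 56.9943 m.
East–west at this latitude: 0.000179° × 111100 × cos 25.754° ≈ 0.000179 × 100064 = 17.9115 m.
Distance: √(56.9943² + 17.9115²) ≈ 59.7425 m.

60 m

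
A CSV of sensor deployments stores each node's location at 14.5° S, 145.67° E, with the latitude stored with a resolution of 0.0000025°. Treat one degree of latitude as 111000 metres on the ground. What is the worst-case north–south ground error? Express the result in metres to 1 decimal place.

With a 0.0000025° grid the true value lies within half a step, ±0.0000025°/2 = ±1.25e-06°, of the stored one.
North–south distance: 1.25e-06° × 111000 m/° = 0.13875 m.

0.1 metres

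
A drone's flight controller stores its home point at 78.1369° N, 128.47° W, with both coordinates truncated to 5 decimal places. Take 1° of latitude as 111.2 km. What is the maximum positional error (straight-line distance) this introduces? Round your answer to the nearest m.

1 m

Truncating at 5 decimal places can drop up to a full unit in the last place, so each coordinate may be off by as much as 1e-05°.
Latitude error → 1e-05 × 111200 = 1.112 m along the meridian.
E–W at 78.1369°: 1e-05° × 111200 × cos 78.1369° = 1e-05 × 111200 × 0.2056 ≈ 0.228598 m.
Worst case both components are at the extreme and orthogonal: √(1.112² + 0.228598²) ≈ 1.13525 m.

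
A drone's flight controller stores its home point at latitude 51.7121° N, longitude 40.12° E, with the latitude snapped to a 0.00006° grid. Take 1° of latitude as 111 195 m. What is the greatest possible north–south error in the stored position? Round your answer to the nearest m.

With a 0.00006° grid the true value lies within half a step, ±0.00006°/2 = ±3e-05°, of the stored one.
North–south distance: 3e-05° × 111195 m/° = 3.33585 m.

3 m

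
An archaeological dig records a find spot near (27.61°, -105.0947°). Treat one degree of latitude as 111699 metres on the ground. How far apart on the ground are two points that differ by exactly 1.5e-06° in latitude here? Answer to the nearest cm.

17 cm

1.5e-06° × 111699 m/° = 0.167549 m.
That is 0.167549 m = 16.755 cm.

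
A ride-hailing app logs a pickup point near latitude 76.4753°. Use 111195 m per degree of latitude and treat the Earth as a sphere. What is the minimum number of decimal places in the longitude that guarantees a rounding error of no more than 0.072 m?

6 decimal places

At 76.4753° one degree of longitude covers 111195 × cos 76.4753° ≈ 111195 × 0.2339 ≈ 26004.6 m.
With N decimal places the half-ulp bound is 0.5·10⁻ᴺ°, or 0.5·10⁻ᴺ × 26004.6 m on the ground.
Need 0.5 × 26004.6 × 10⁻ᴺ ≤ 0.072 → 10⁻ᴺ ≤ 5.537e-06, so N ≥ 5.26.
At 5 places the error can reach 0.13 m, but 6 places keeps it to 0.013 m.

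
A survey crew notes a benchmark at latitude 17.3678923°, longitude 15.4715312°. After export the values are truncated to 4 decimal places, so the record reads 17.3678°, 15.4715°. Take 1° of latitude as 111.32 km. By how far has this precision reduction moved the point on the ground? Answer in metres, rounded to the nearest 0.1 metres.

Δlat = 17.3678923 − 17.3678 = +0.0000923°; Δlon = 15.4715312 − 15.4715 = +0.0000312°.
North–south shift: 0.0000923 × 111320 = 10.2748 m.
East–west at this latitude: 0.0000312° × 111320 × cos 17.3678° ≈ 0.0000312 × 106245 = 3.31484 m.
Combined displacement = (10.2748² + 3.31484²)^½ ≈ 10.7963 m.

10.8 metres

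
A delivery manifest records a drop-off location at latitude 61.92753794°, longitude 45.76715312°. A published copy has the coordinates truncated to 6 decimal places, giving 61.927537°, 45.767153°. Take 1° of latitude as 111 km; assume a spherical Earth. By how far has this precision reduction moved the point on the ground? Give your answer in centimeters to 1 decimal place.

The latitude changed by +0.00000094° and the longitude by +0.00000012°.
N–S: 0.00000094° × 111000 m/° = 0.10434 m.
E–W at 61.9275°: 0.00000012° × 111000 × cos 61.9275° = 0.00000012 × 111000 × 0.4706 ≈ 0.00626823 m.
Combined displacement = (0.10434² + 0.00626823²)^½ ≈ 0.104528 m.
That is 0.104528 m = 10.453 cm.

10.5 centimeters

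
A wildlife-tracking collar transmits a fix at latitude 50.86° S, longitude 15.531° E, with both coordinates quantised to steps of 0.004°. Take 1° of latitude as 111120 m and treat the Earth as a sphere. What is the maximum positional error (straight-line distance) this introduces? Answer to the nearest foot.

862 feet

With a 0.004° grid the true value lies within half a step, ±0.004°/2 = ±0.002°, of the stored one.
North–south component: 0.002° × 111120 = 222.24 m.
E–W at 50.86°: 0.002° × 111120 × cos 50.86° = 0.002 × 111120 × 0.6312 ≈ 140.282 m.
Combining orthogonally: (222.24² + 140.282²)^½ ≈ 262.811 m.
In feet: 262.811 m ÷ 0.3048 ≈ 862.24 ft.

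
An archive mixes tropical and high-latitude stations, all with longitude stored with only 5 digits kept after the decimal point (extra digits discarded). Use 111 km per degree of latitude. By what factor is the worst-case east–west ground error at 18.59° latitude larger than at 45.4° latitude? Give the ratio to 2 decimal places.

Truncating at 5 decimal places can drop up to a full unit in the last place, so the longitude may be off by as much as 1e-05°.
Error at 18.59° = 1e-05° × 111000 × cos 18.59° ≈ 1.11 × 0.9478 = 1.0521 m.
At 45.4°: 1e-05° × 111000 × cos 45.4° = 1e-05 × 111000 × 0.7022 ≈ 0.77939 m.
Ratio: 1.0521 / 0.77939 = cos 18.59° / cos 45.4° ≈ 1.3499.

1.35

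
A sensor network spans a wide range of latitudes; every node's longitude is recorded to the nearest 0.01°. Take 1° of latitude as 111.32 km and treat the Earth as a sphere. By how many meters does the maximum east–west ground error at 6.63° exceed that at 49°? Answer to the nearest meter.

188 meters

Rounding to 2 decimal places leaves the longitude within ±0.005° of the true value.
Error at 6.63° = 0.005° × 111320 × cos 6.63° ≈ 556.6 × 0.9933 = 552.88 m.
At 49°: 0.005° × 111320 × cos 49° = 0.005 × 111320 × 0.6561 ≈ 365.16 m.
So the lower-latitude error exceeds the higher by 552.88 − 365.16 = 187.72 m.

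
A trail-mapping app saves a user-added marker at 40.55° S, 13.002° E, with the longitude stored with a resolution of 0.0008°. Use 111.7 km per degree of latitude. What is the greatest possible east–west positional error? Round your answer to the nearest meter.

With a 0.0008° grid the true value lies within half a step, ±0.0008°/2 = ±0.0004°, of the stored one.
One degree of longitude at 40.55° is 111700 × cos 40.55° ≈ 111700 × 0.7598 = 84874 m.
Maximum E–W displacement: 0.0004 × 84874 = 33.9496 m.

34 meters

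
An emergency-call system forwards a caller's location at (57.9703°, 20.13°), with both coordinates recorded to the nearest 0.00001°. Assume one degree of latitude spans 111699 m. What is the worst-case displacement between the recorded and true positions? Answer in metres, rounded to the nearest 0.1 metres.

Rounding to 5 decimal places leaves each coordinate within ±5e-06° of the true value.
Latitude error → 5e-06 × 111699 = 0.558495 m along the meridian.
East–west component at 57.9703°: 5e-06° × 111699 × cos 57.9703° ≈ 5e-06 × 59240.5 ≈ 0.296203 m.
Combining orthogonally: (0.558495² + 0.296203²)^½ ≈ 0.632181 m.

0.6 metres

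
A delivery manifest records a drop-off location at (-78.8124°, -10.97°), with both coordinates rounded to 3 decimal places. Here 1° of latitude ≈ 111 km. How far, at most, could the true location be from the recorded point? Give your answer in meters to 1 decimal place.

56.5 meters

Rounding to 3 decimal places leaves each coordinate within ±0.0005° of the true value.
North–south component: 0.0005° × 111000 = 55.5 m.
Longitude error → 0.0005 × 111000 × cos 78.8124° = 0.0005 × 111000 × 0.1940 ≈ 10.7682 m.
The two errors are perpendicular, so the maximum displacement is √(55.5² + 10.7682²) ≈ 56.535 m.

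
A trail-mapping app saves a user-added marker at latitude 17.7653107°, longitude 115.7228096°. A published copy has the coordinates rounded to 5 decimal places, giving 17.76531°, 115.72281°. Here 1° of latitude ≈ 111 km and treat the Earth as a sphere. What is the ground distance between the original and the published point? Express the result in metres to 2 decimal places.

Δlat = 17.7653107 − 17.76531 = +0.0000007°; Δlon = 115.7228096 − 115.72281 = -0.0000004°.
N–S: 0.0000007° × 111000 m/° = 0.0777 m.
E–W at 17.7653°: -0.0000004° × 111000 × cos 17.7653° = -0.0000004 × 111000 × 0.9523 ≈ -0.0422828 m.
Combined displacement = (0.0777² + 0.0422828²)^½ ≈ 0.0884597 m.

0.09 metres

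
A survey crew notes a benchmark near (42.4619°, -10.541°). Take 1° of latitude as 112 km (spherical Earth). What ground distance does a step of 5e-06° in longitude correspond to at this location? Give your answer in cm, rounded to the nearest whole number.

41 cm

5e-06° of longitude at 42.4619° is 5e-06 × 112000 × cos 42.4619° ≈ 5e-06 × 82625.4 = 0.413127 m.
That is 0.413127 m = 41.313 cm.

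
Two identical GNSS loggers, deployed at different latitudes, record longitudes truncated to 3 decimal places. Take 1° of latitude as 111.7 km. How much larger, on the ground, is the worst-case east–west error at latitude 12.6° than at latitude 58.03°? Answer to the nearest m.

50 m

Truncating at 3 decimal places can drop up to a full unit in the last place, so the longitude may be off by as much as 0.001°.
Error at 12.6° = 0.001° × 111700 × cos 12.6° ≈ 111.7 × 0.9759 = 109.01 m.
At 58.03°: 0.001° × 111700 × cos 58.03° = 0.001 × 111700 × 0.5295 ≈ 59.142 m.
Difference: 109.01 − 59.142 = 49.868 m.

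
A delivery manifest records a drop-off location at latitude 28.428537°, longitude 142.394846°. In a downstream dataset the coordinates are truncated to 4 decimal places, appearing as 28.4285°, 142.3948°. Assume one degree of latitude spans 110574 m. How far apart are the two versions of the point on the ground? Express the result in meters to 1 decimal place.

Δlat = 28.428537 − 28.4285 = +0.000037°; Δlon = 142.394846 − 142.3948 = +0.000046°.
N–S: 0.000037° × 110574 m/° = 4.09124 m.
E–W at 28.4285°: 0.000046° × 110574 × cos 28.4285° = 0.000046 × 110574 × 0.8794 ≈ 4.47304 m.
Distance: √(4.09124² + 4.47304²) ≈ 6.06188 m.

6.1 meters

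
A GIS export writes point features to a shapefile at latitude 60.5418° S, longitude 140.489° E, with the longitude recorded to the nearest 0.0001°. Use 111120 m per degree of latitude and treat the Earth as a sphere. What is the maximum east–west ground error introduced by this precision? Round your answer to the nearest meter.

3 meters

Rounding to 4 decimal places leaves the longitude within ±5e-05° of the true value.
One degree of longitude at 60.5418° is 111120 × cos 60.5418° ≈ 111120 × 0.4918 = 54647.5 m.
East–west error: 5e-05° × 54647.5 m/° ≈ 2.73238 m.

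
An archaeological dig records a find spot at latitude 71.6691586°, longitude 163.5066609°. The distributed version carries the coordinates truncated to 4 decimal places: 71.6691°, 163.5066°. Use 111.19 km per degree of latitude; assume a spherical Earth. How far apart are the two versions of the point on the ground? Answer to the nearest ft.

22 ft

The latitude changed by +0.0000586° and the longitude by +0.0000609°.
N–S: 0.0000586° × 111190 m/° = 6.51573 m.
East–west at this latitude: 0.0000609° × 111190 × cos 71.6691° ≈ 0.0000609 × 34969.7 = 2.12966 m.
Combined displacement = (6.51573² + 2.12966²)^½ ≈ 6.85494 m.
In feet: 6.85494 m ÷ 0.3048 ≈ 22.49 ft.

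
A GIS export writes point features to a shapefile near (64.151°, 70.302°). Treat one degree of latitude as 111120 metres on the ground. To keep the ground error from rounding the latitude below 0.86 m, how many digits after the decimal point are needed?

One degree of latitude covers 111120 m.
Rounding to N decimal places gives at most 0.5 × 10⁻ᴺ degrees of error, i.e. 0.5 × 10⁻ᴺ × 111120 m.
Need 0.5 × 111120 × 10⁻ᴺ ≤ 0.86 → 10⁻ᴺ ≤ 1.548e-05, so N ≥ 4.81.
So 5 decimal places suffice (0.556 m); 4 would allow up to 5.56 m.

5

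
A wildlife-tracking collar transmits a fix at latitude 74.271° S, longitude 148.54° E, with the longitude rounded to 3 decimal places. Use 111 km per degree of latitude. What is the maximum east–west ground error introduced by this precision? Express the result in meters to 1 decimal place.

15.0 meters

Rounding to 3 decimal places leaves the longitude within ±0.0005° of the true value.
One degree of longitude at 74.271° is 111000 × cos 74.271° ≈ 111000 × 0.2711 = 30090.7 m.
Maximum E–W displacement: 0.0005 × 30090.7 = 15.0454 m.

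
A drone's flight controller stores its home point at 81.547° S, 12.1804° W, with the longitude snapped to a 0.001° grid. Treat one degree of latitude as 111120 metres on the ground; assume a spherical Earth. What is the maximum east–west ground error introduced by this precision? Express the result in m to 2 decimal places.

With a 0.001° grid the true value lies within half a step, ±0.001°/2 = ±0.0005°, of the stored one.
At latitude 81.547° a degree of longitude spans 111120 m × cos 81.547° = 111120 × 0.1470 ≈ 16334.4 m.
Maximum E–W displacement: 0.0005 × 16334.4 = 8.16721 m.

8.17 m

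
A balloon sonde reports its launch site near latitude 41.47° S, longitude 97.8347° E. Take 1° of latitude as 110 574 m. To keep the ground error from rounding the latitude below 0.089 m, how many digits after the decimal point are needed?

6

One degree of latitude covers 110574 m.
N decimal places → at most half a unit in the last place, 0.5 × 10⁻ᴺ° = 110574/2 × 10⁻ᴺ m.
Setting 55287 × 10⁻ᴺ ≤ 0.089 gives 10ᴺ ≥ 6.212e+05, i.e. N ≥ 5.79.
So 6 decimal places suffice (0.0553 m); 5 would allow up to 0.553 m.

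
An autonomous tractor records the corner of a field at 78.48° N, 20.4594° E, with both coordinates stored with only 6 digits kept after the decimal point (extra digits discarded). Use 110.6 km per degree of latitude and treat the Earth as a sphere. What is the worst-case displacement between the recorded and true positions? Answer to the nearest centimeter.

Truncating at 6 decimal places can drop up to a full unit in the last place, so each coordinate may be off by as much as 1e-06°.
Latitude error → 1e-06 × 110600 = 0.1106 m along the meridian.
East–west component at 78.48°: 1e-06° × 110600 × cos 78.48° ≈ 1e-06 × 22087.9 ≈ 0.0220879 m.
The two errors are perpendicular, so the maximum displacement is √(0.1106² + 0.0220879²) ≈ 0.112784 m.
That is 0.112784 m = 11.278 cm.

11 centimeters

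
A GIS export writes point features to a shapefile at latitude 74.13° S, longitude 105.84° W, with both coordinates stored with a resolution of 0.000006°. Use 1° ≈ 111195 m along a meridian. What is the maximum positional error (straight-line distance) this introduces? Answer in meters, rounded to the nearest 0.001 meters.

With a 0.000006° grid the true value lies within half a step, ±0.000006°/2 = ±3e-06°, of the stored one.
Latitude error → 3e-06 × 111195 = 0.333585 m along the meridian.
E–W at 74.13°: 3e-06° × 111195 × cos 74.13° = 3e-06 × 111195 × 0.2735 ≈ 0.0912207 m.
The two errors are perpendicular, so the maximum displacement is √(0.333585² + 0.0912207²) ≈ 0.345833 m.

0.346 meters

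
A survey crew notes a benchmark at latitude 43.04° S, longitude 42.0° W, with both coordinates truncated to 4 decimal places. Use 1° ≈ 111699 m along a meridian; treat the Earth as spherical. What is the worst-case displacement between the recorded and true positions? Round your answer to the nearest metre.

Truncating at 4 decimal places can drop up to a full unit in the last place, so each coordinate may be off by as much as 0.0001°.
Latitude error → 0.0001 × 111699 = 11.1699 m along the meridian.
East–west component at 43.04°: 0.0001° × 111699 × cos 43.04° ≈ 0.0001 × 81638.3 ≈ 8.16383 m.
Combining orthogonally: (11.1699² + 8.16383²)^½ ≈ 13.8353 m.

14 metres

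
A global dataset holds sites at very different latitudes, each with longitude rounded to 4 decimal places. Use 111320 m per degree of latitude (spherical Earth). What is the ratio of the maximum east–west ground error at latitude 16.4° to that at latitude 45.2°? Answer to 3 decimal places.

Rounding to 4 decimal places leaves the longitude within ±5e-05° of the true value.
Error at 16.4° = 5e-05° × 111320 × cos 16.4° ≈ 5.566 × 0.9593 = 5.3395 m.
Error at 45.2° = 5e-05° × 111320 × cos 45.2° ≈ 5.566 × 0.7046 = 3.922 m.
The ratio reduces to cos 16.4° / cos 45.2° = 0.9593/0.7046 ≈ 1.3614.

1.361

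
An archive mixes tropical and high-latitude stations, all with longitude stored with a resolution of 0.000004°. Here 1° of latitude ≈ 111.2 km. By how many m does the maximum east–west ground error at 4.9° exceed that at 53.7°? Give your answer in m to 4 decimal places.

0.0899 m

With a 0.000004° grid the true value lies within half a step, ±0.000004°/2 = ±2e-06°, of the stored one.
At 4.9°: 2e-06° × 111200 × cos 4.9° = 2e-06 × 111200 × 0.9963 ≈ 0.22159 m.
Error at 53.7° = 2e-06° × 111200 × cos 53.7° ≈ 0.2224 × 0.5920 = 0.13166 m.
So the lower-latitude error exceeds the higher by 0.22159 − 0.13166 = 0.089923 m.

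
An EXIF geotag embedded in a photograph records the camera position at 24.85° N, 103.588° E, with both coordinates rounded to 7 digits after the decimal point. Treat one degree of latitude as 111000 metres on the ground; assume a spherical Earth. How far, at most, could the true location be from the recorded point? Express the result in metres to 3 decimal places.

0.007 metres

Rounding to 7 decimal places leaves each coordinate within ±5e-08° of the true value.
Latitude error → 5e-08 × 111000 = 0.00555 m along the meridian.
E–W at 24.85°: 5e-08° × 111000 × cos 24.85° = 5e-08 × 111000 × 0.9074 ≈ 0.00503613 m.
Combining orthogonally: (0.00555² + 0.00503613²)^½ ≈ 0.00749434 m.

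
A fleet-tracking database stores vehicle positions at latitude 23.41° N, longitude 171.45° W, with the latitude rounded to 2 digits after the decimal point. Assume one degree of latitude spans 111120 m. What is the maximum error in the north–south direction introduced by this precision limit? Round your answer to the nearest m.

556 m

Rounding to 2 decimal places leaves the latitude within ±0.005° of the true value.
So the N–S error is at most 0.005 × 111120 = 555.6 m.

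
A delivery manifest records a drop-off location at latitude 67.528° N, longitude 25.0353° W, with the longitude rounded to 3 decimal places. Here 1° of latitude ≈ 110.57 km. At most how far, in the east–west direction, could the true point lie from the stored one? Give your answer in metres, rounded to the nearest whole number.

Rounding to 3 decimal places leaves the longitude within ±0.0005° of the true value.
Parallels shrink by cos φ, so at 67.528° a degree of longitude is 110570 × 0.3822 ≈ 42263.4 m.
Maximum E–W displacement: 0.0005 × 42263.4 = 21.1317 m.

21 metres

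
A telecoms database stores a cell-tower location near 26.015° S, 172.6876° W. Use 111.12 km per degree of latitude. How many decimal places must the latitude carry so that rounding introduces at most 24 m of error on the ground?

4 decimal places

One degree of latitude covers 111120 m.
N decimal places → at most half a unit in the last place, 0.5 × 10⁻ᴺ° = 111120/2 × 10⁻ᴺ m.
Setting 55560 × 10⁻ᴺ ≤ 24 gives 10ᴺ ≥ 2315, i.e. N ≥ 3.36.
At 3 places the error can reach 55.6 m, but 4 places keeps it to 5.56 m.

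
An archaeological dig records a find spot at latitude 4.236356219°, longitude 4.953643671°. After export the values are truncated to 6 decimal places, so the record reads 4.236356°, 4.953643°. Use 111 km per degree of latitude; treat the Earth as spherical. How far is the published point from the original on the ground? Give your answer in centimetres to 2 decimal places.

The latitude changed by +0.000000219° and the longitude by +0.000000671°.
N–S: 0.000000219° × 111000 m/° = 0.024309 m.
East–west at this latitude: 0.000000671° × 111000 × cos 4.23636° ≈ 0.000000671 × 110697 = 0.0742775 m.
Distance: √(0.024309² + 0.0742775²) ≈ 0.0781542 m.
That is 0.0781542 m = 7.8154 cm.

7.82 centimetres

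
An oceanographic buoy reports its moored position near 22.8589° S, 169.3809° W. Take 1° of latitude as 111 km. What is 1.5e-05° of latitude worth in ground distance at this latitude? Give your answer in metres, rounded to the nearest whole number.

2 metres

1.5e-05° × 111000 m/° = 1.665 m.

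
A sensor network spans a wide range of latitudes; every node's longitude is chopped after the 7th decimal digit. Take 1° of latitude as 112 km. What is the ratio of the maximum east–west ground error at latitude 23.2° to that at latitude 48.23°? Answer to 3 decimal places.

Truncating at 7 decimal places can drop up to a full unit in the last place, so the longitude may be off by as much as 1e-07°.
Error at 23.2° = 1e-07° × 112000 × cos 23.2° ≈ 0.0112 × 0.9191 = 0.010294 m.
Error at 48.23° = 1e-07° × 112000 × cos 48.23° ≈ 0.0112 × 0.6661 = 0.0074608 m.
Ratio: 0.010294 / 0.0074608 = cos 23.2° / cos 48.23° ≈ 1.3798.

1.380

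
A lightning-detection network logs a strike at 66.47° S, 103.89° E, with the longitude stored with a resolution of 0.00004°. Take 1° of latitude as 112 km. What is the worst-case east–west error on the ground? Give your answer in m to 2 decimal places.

With a 0.00004° grid the true value lies within half a step, ±0.00004°/2 = ±2e-05°, of the stored one.
One degree of longitude at 66.47° is 112000 × cos 66.47° ≈ 112000 × 0.3992 = 44713.7 m.
So at most 2e-05° × 44713.7 ≈ 0.894273 m east–west.

0.89 m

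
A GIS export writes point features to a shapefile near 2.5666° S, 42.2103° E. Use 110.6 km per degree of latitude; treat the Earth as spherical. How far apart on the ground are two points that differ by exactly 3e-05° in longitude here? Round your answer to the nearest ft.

11 ft

3e-05° of longitude at 2.5666° is 3e-05 × 110600 × cos 2.5666° ≈ 3e-05 × 110489 = 3.31467 m.
In feet: 3.31467 m ÷ 0.3048 ≈ 10.875 ft.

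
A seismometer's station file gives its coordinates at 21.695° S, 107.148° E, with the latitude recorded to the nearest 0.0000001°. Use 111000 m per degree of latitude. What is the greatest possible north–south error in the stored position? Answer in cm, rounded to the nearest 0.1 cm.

Rounding to 7 decimal places leaves the latitude within ±5e-08° of the true value.
So the N–S error is at most 5e-08 × 111000 = 0.00555 m.
That is 0.00555 m = 0.555 cm.

0.6 cm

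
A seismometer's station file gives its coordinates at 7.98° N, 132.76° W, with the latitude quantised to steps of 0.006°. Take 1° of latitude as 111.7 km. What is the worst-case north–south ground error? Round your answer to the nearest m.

335 m

With a 0.006° grid the true value lies within half a step, ±0.006°/2 = ±0.003°, of the stored one.
So the N–S error is at most 0.003 × 111700 = 335.1 m.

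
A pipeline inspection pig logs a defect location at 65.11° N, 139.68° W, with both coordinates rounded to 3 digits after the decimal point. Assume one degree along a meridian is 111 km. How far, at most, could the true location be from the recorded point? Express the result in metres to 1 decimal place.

Rounding to 3 decimal places leaves each coordinate within ±0.0005° of the true value.
North–south component: 0.0005° × 111000 = 55.5 m.
Longitude error → 0.0005 × 111000 × cos 65.11° = 0.0005 × 111000 × 0.4209 ≈ 23.3587 m.
The two errors are perpendicular, so the maximum displacement is √(55.5² + 23.3587²) ≈ 60.2153 m.

60.2 metres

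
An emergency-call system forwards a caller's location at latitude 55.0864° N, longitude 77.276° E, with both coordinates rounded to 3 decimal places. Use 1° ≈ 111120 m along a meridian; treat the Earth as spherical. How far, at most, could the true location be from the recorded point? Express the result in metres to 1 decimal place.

Rounding to 3 decimal places leaves each coordinate within ±0.0005° of the true value.
North–south component: 0.0005° × 111120 = 55.56 m.
Longitude error → 0.0005 × 111120 × cos 55.0864° = 0.0005 × 111120 × 0.5723 ≈ 31.7992 m.
Worst case both components are at the extreme and orthogonal: √(55.56² + 31.7992²) ≈ 64.0164 m.

64.0 metres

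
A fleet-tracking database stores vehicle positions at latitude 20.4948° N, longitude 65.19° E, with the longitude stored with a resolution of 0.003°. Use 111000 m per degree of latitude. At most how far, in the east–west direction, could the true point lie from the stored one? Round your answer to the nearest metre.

With a 0.003° grid the true value lies within half a step, ±0.003°/2 = ±0.0015°, of the stored one.
Parallels shrink by cos φ, so at 20.4948° a degree of longitude is 111000 × 0.9367 ≈ 103974 m.
East–west error: 0.0015° × 103974 m/° ≈ 155.961 m.

156 metres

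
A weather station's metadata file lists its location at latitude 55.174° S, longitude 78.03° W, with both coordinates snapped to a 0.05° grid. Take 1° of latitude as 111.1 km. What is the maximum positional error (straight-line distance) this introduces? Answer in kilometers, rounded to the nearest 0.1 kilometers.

With a 0.05° grid the true value lies within half a step, ±0.05°/2 = ±0.025°, of the stored one.
North–south component: 0.025° × 111100 = 2777.5 m.
Longitude error → 0.025 × 111100 × cos 55.174° = 0.025 × 111100 × 0.5711 ≈ 1586.19 m.
Combining orthogonally: (2777.5² + 1586.19²)^½ ≈ 3198.52 m.
That is 3198.52 m = 3.1985 km.

3.2 kilometers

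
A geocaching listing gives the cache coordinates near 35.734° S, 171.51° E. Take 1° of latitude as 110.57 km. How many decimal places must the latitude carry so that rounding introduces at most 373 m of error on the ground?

3

One degree of latitude covers 110570 m.
Rounding to N decimal places gives at most 0.5 × 10⁻ᴺ degrees of error, i.e. 0.5 × 10⁻ᴺ × 110570 m.
Need 0.5 × 110570 × 10⁻ᴺ ≤ 373 → 10⁻ᴺ ≤ 6.747e-03, so N ≥ 2.17.
N = 2 would give 553 m (too coarse); N = 3 gives 55.3 m ≤ 373 m.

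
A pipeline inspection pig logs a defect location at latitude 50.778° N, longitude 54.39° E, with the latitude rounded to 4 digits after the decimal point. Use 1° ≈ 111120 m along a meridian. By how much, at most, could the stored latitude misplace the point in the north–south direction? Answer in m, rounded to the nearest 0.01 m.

5.56 m

Rounding to 4 decimal places leaves the latitude within ±5e-05° of the true value.
North–south distance: 5e-05° × 111120 m/° = 5.556 m.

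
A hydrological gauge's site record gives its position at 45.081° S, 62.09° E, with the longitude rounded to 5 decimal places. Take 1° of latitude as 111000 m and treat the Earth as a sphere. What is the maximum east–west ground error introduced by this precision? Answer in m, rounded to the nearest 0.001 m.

0.392 m

Rounding to 5 decimal places leaves the longitude within ±5e-06° of the true value.
Parallels shrink by cos φ, so at 45.081° a degree of longitude is 111000 × 0.7061 ≈ 78377.8 m.
Maximum E–W displacement: 5e-06 × 78377.8 = 0.391889 m.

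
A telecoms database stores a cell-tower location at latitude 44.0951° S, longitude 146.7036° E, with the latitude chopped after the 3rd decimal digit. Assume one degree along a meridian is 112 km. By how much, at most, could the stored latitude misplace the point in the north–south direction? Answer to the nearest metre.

Truncating at 3 decimal places can drop up to a full unit in the last place, so the latitude may be off by as much as 0.001°.
North–south distance: 0.001° × 112000 m/° = 112 m.

112 metres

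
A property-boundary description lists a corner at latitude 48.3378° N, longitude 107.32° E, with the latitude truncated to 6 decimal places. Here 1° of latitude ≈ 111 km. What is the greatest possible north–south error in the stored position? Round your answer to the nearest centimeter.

11 centimeters

Truncating at 6 decimal places can drop up to a full unit in the last place, so the latitude may be off by as much as 1e-06°.
So the N–S error is at most 1e-06 × 111000 = 0.111 m.
That is 0.111 m = 11.1 cm.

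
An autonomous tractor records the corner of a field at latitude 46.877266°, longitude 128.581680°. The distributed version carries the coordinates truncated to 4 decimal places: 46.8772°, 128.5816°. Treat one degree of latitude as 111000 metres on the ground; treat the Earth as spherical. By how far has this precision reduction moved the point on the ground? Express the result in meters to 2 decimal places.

9.51 meters

Δlat = 46.877266 − 46.8772 = +0.000066°; Δlon = 128.581680 − 128.5816 = +0.000080°.
N–S: 0.000066° × 111000 m/° = 7.326 m.
E–W at 46.8772°: 0.000080° × 111000 × cos 46.8772° = 0.000080 × 111000 × 0.6836 ≈ 6.07005 m.
Distance: √(7.326² + 6.07005²) ≈ 9.51398 m.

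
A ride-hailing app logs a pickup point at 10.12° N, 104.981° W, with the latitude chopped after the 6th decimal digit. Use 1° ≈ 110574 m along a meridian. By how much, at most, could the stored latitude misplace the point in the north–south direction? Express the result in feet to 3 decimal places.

Truncating at 6 decimal places can drop up to a full unit in the last place, so the latitude may be off by as much as 1e-06°.
So the N–S error is at most 1e-06 × 110574 = 0.110574 m.
Converting: 0.110574 m × 3.2808 ft/m ≈ 0.36278 ft.

0.363 feet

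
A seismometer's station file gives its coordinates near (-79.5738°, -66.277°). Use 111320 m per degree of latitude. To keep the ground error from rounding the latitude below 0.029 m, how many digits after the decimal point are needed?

One degree of latitude covers 111320 m.
N decimal places → at most half a unit in the last place, 0.5 × 10⁻ᴺ° = 111320/2 × 10⁻ᴺ m.
Setting 55660 × 10⁻ᴺ ≤ 0.029 gives 10ᴺ ≥ 1.919e+06, i.e. N ≥ 6.28.
N = 6 would give 0.0557 m (too coarse); N = 7 gives 0.00557 m ≤ 0.029 m.

7 decimal places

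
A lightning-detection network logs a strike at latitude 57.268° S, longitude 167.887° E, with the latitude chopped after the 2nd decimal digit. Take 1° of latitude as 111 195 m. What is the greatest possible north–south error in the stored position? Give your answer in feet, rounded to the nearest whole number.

Truncating at 2 decimal places can drop up to a full unit in the last place, so the latitude may be off by as much as 0.01°.
So the N–S error is at most 0.01 × 111195 = 1111.95 m.
Converting: 1111.95 m × 3.2808 ft/m ≈ 3648.1 ft.

3648 feet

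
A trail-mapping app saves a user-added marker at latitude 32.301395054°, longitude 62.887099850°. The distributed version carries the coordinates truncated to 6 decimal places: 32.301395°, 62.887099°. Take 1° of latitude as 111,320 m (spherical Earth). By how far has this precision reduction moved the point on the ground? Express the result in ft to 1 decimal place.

0.3 ft

Δlat = 32.301395054 − 32.301395 = +0.000000054°; Δlon = 62.887099850 − 62.887099 = +0.000000850°.
N–S: 0.000000054° × 111320 m/° = 0.00601128 m.
E–W at 32.3014°: 0.000000850° × 111320 × cos 32.3014° = 0.000000850 × 111320 × 0.8452 ≈ 0.0799791 m.
Distance: √(0.00601128² + 0.0799791²) ≈ 0.0802047 m.
Converting: 0.0802047 m × 3.2808 ft/m ≈ 0.26314 ft.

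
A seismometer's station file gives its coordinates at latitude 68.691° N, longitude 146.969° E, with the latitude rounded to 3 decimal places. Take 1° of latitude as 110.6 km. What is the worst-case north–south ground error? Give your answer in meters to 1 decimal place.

55.3 meters

Rounding to 3 decimal places leaves the latitude within ±0.0005° of the true value.
So the N–S error is at most 0.0005 × 110600 = 55.3 m.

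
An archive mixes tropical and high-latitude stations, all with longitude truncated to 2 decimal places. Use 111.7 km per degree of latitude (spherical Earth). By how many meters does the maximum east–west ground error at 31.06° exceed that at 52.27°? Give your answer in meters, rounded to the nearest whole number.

Truncating at 2 decimal places can drop up to a full unit in the last place, so the longitude may be off by as much as 0.01°.
Error at 31.06° = 0.01° × 111700 × cos 31.06° ≈ 1117 × 0.8566 = 956.85 m.
Error at 52.27° = 0.01° × 111700 × cos 52.27° ≈ 1117 × 0.6119 = 683.54 m.
So the lower-latitude error exceeds the higher by 956.85 − 683.54 = 273.31 m.

273 meters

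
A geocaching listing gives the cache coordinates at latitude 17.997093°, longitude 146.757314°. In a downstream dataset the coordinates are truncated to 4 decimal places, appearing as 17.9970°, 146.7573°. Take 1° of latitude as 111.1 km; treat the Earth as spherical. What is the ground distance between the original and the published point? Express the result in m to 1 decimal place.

The latitude changed by +0.000093° and the longitude by +0.000014°.
North–south shift: 0.000093 × 111100 = 10.3323 m.
E–W at 17.997°: 0.000014° × 111100 × cos 17.997° = 0.000014 × 111100 × 0.9511 ≈ 1.4793 m.
Hypotenuse of the two orthogonal shifts: √(10.3323² + 1.4793²) = 10.4377 m.

10.4 m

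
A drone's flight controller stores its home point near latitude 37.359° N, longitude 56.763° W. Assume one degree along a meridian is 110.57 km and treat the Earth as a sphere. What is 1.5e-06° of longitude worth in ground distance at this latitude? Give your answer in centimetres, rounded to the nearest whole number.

13 centimetres

1.5e-06° of longitude at 37.359° is 1.5e-06 × 110570 × cos 37.359° ≈ 1.5e-06 × 87886.5 = 0.13183 m.
That is 0.13183 m = 13.183 cm.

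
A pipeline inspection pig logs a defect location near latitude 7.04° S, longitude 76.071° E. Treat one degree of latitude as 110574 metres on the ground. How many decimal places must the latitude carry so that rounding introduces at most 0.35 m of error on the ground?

6

One degree of latitude covers 110574 m.
N decimal places → at most half a unit in the last place, 0.5 × 10⁻ᴺ° = 110574/2 × 10⁻ᴺ m.
Need 0.5 × 110574 × 10⁻ᴺ ≤ 0.35 → 10⁻ᴺ ≤ 6.331e-06, so N ≥ 5.20.
At 5 places the error can reach 0.553 m, but 6 places keeps it to 0.0553 m.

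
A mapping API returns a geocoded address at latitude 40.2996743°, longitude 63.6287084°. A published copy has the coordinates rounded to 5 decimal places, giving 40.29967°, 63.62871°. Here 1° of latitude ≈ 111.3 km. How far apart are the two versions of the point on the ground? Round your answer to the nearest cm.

50 cm

Δlat = 40.2996743 − 40.29967 = +0.0000043°; Δlon = 63.6287084 − 63.62871 = -0.0000016°.
North–south shift: 0.0000043 × 111300 = 0.47859 m.
East–west at this latitude: -0.0000016° × 111300 × cos 40.2997° ≈ -0.0000016 × 84885.4 = -0.135817 m.
Distance: √(0.47859² + 0.135817²) ≈ 0.497488 m.
That is 0.497488 m = 49.749 cm.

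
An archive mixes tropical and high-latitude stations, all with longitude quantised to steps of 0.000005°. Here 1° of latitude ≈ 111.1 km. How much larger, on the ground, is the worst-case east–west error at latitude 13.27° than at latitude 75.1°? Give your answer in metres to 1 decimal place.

With a 0.000005° grid the true value lies within half a step, ±0.000005°/2 = ±2.5e-06°, of the stored one.
At 13.27°: 2.5e-06° × 111100 × cos 13.27° = 2.5e-06 × 111100 × 0.9733 ≈ 0.27033 m.
Error at 75.1° = 2.5e-06° × 111100 × cos 75.1° ≈ 0.27775 × 0.2571 = 0.071419 m.
Difference: 0.27033 − 0.071419 = 0.19892 m.

0.2 metres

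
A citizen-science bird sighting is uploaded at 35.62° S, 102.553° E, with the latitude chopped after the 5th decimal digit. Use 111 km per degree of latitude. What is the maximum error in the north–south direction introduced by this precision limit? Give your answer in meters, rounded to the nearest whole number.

1 meters

Truncating at 5 decimal places can drop up to a full unit in the last place, so the latitude may be off by as much as 1e-05°.
North–south distance: 1e-05° × 111000 m/° = 1.11 m.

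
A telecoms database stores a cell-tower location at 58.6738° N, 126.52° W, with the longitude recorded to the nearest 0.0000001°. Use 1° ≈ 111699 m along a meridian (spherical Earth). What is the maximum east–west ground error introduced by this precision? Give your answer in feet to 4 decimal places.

0.0095 feet

Rounding to 7 decimal places leaves the longitude within ±5e-08° of the true value.
One degree of longitude at 58.6738° is 111699 × cos 58.6738° ≈ 111699 × 0.5199 = 58073.4 m.
Maximum E–W displacement: 5e-08 × 58073.4 = 0.00290367 m.
In feet: 0.00290367 m ÷ 0.3048 ≈ 0.0095265 ft.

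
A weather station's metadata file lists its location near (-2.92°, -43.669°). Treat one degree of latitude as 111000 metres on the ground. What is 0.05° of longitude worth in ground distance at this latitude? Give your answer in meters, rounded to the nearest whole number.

5543 meters

At 2.92° a degree of longitude is 111000 × cos 2.92° ≈ 110856 m, so 0.05° corresponds to 5542.79 m.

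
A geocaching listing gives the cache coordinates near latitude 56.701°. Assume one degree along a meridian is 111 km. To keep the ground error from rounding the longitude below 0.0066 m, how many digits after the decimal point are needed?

7

At 56.701° one degree of longitude covers 111000 × cos 56.701° ≈ 111000 × 0.5490 ≈ 60939.9 m.
With N decimal places the half-ulp bound is 0.5·10⁻ᴺ°, or 0.5·10⁻ᴺ × 60939.9 m on the ground.
Setting 30470 × 10⁻ᴺ ≤ 0.0066 gives 10ᴺ ≥ 4.617e+06, i.e. N ≥ 6.66.
At 6 places the error can reach 0.0305 m, but 7 places keeps it to 0.00305 m.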